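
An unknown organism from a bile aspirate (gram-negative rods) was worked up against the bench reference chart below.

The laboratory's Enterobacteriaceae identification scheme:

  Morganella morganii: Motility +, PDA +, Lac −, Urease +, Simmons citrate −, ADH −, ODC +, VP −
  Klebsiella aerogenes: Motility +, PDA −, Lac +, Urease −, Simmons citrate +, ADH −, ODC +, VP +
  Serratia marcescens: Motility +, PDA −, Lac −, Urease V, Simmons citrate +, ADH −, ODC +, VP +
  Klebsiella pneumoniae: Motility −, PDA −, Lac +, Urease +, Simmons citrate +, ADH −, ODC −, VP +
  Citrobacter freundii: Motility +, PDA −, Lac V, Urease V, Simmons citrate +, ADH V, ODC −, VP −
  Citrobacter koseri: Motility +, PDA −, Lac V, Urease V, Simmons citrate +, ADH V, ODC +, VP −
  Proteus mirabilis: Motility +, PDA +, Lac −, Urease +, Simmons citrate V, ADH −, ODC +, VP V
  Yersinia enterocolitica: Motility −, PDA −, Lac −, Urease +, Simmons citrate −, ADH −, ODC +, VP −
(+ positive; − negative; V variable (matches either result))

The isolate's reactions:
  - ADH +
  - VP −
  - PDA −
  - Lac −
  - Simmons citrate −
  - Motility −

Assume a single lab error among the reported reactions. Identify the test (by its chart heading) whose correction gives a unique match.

As reported, no row in the chart matches all 6 reactions.
Reversing Lac → still no organism matches.
Reversing Motility → still no organism matches.
Reversing PDA → still no organism matches.
Reversing Simmons citrate → still no organism matches.
Reversing ADH (to −) → unique match: Yersinia enterocolitica.
Reversing VP → still no organism matches.

ADH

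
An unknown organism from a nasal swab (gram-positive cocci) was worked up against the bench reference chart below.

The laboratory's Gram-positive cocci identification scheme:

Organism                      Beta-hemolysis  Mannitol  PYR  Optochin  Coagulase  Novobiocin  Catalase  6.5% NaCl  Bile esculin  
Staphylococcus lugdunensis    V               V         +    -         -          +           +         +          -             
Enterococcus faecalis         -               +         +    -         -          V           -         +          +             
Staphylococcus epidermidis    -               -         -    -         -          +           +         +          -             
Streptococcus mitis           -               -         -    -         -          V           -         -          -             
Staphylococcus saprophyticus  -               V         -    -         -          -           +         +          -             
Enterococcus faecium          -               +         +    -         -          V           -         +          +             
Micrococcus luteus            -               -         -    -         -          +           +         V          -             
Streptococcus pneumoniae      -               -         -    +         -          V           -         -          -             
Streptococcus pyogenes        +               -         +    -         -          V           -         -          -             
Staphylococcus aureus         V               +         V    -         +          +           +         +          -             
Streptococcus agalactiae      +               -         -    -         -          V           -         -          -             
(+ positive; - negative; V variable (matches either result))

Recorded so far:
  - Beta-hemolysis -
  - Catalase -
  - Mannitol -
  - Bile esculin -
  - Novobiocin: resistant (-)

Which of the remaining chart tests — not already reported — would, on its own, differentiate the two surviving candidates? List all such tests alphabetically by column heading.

Optochin

Catalase -: excludes 5 organisms — 6 left.
Mannitol -: excludes Enterococcus faecalis, Enterococcus faecium — 4 left.
Bile esculin -: all 4 remaining candidates are consistent.
Novobiocin -: all 4 remaining candidates are consistent.
Beta-hemolysis -: excludes Streptococcus pyogenes, Streptococcus agalactiae — 2 left.
Two candidates remain: Streptococcus mitis and Streptococcus pneumoniae.
  PYR: - vs - — same for both, does not separate.
  Optochin: Streptococcus mitis -, Streptococcus pneumoniae + — discriminates.
  Coagulase: - vs - — same for both, does not separate.
  6.5% NaCl: - vs - — same for both, does not separate.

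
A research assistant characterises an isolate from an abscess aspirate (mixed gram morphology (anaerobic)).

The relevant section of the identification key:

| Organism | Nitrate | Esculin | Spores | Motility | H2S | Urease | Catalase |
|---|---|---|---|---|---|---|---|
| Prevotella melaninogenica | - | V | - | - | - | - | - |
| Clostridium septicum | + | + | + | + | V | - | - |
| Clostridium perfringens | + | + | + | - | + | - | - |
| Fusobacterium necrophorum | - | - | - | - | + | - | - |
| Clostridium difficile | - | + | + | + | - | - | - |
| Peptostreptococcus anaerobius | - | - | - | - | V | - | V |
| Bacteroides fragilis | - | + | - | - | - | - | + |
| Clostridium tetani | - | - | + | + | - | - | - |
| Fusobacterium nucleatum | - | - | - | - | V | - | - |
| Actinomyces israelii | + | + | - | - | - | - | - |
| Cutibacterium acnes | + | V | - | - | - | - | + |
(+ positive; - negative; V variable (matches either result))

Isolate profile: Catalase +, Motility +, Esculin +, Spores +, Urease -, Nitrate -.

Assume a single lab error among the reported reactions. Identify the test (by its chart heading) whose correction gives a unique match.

Catalase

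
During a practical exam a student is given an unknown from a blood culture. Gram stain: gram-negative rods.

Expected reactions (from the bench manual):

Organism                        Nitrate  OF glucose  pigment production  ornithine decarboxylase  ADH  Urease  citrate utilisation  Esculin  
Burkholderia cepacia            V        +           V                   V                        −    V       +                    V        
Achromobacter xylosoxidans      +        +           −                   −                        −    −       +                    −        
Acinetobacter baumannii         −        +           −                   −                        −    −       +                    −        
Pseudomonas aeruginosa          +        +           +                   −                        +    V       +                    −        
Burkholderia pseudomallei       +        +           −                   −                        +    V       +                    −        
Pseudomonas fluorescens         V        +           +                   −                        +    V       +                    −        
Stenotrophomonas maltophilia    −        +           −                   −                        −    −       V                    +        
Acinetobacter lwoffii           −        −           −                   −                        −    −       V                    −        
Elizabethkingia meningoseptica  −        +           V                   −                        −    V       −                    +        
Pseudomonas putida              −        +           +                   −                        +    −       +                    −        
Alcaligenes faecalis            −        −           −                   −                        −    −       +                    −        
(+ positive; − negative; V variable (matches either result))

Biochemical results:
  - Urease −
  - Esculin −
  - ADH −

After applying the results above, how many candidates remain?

5

Esculin −: excludes Stenotrophomonas maltophilia, Elizabethkingia meningoseptica — 9 left.
ADH −: excludes Pseudomonas aeruginosa, Burkholderia pseudomallei, Pseudomonas fluorescens, Pseudomonas putida — 5 left.
Urease −: all 5 remaining candidates are consistent.
Still consistent: Achromobacter xylosoxidans, Acinetobacter baumannii, Acinetobacter lwoffii, Alcaligenes faecalis, Burkholderia cepacia.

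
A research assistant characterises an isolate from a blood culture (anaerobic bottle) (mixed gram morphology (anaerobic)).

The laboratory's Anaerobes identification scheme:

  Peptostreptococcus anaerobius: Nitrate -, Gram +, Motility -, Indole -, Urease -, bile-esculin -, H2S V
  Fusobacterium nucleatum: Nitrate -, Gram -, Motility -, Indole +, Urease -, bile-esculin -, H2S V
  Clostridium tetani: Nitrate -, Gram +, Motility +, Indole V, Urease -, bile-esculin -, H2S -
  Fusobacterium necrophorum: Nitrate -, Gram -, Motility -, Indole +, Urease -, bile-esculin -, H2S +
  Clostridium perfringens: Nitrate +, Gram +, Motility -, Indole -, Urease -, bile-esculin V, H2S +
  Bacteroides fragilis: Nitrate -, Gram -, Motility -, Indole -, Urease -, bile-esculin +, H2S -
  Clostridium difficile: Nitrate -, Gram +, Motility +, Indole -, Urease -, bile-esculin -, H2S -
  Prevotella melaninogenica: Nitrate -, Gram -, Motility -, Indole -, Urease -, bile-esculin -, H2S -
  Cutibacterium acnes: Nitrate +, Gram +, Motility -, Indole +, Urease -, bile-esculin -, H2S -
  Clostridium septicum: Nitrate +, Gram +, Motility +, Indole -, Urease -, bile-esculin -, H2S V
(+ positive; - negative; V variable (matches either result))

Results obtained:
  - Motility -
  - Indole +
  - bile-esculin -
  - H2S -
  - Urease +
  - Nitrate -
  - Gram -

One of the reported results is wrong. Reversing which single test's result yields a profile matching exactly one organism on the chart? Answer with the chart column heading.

As reported, no row in the chart matches all 7 reactions.
Reversing Motility → still no organism matches.
Reversing Urease (to -) → unique match: Fusobacterium nucleatum.
Reversing Nitrate → still no organism matches.
Reversing Indole → still no organism matches.
Reversing bile-esculin → still no organism matches.
Reversing Gram → still no organism matches.
Reversing H2S → still no organism matches.

Urease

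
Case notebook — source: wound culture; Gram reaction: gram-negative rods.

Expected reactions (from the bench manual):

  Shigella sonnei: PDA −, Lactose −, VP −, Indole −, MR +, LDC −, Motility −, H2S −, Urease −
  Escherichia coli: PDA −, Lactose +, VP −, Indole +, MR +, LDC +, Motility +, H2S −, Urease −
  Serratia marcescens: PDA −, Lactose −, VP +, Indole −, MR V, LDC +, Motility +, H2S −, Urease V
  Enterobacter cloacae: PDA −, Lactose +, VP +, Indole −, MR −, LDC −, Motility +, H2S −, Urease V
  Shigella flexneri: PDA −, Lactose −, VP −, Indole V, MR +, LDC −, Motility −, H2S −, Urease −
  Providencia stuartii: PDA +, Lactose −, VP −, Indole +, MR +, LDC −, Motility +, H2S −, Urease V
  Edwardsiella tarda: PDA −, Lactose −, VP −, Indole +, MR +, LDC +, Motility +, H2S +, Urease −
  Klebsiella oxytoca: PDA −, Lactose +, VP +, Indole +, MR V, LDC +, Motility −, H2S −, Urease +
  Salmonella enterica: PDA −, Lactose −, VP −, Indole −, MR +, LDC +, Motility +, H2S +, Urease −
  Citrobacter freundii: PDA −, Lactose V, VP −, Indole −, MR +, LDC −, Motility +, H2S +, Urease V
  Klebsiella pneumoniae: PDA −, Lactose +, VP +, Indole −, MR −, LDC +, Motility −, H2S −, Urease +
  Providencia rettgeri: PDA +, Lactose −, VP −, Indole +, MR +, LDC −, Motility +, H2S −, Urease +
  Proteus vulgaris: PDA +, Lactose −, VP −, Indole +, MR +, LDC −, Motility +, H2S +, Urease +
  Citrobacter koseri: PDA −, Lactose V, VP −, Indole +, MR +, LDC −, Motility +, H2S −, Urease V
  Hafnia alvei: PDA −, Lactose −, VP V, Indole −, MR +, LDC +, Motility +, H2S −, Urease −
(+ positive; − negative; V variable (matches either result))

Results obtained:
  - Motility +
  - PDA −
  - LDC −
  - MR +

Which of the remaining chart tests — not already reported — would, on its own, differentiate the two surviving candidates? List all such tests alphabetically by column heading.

H2S, Indole

MR +: excludes Enterobacter cloacae, Klebsiella pneumoniae — 13 left.
LDC −: excludes 6 organisms — 7 left.
PDA −: excludes Providencia stuartii, Providencia rettgeri, Proteus vulgaris — 4 left.
Motility +: excludes Shigella sonnei, Shigella flexneri — 2 left.
Two candidates remain: Citrobacter freundii and Citrobacter koseri.
  Lactose: V vs V — variable for at least one, does not separate.
  VP: − vs − — same for both, does not separate.
  Indole: Citrobacter freundii −, Citrobacter koseri + — discriminates.
  H2S: Citrobacter freundii +, Citrobacter koseri − — discriminates.
  Urease: V vs V — variable for at least one, does not separate.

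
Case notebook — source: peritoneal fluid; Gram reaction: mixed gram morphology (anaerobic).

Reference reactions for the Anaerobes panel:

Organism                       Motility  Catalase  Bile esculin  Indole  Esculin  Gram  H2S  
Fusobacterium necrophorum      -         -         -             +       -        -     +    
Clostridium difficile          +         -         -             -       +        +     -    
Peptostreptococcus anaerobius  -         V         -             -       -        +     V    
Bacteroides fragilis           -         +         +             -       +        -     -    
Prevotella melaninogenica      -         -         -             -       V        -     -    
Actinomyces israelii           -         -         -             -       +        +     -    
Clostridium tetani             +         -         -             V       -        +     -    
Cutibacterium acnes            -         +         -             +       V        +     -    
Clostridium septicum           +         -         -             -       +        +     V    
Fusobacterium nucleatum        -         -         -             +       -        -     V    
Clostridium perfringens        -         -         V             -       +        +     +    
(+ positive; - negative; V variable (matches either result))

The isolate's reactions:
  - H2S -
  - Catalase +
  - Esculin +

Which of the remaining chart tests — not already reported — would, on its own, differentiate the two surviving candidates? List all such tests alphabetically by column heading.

Bile esculin, Gram, Indole

Esculin +: excludes Fusobacterium necrophorum, Peptostreptococcus anaerobius, Clostridium tetani, Fusobacterium nucleatum — 7 left.
H2S -: excludes Clostridium perfringens — 6 left.
Catalase +: excludes Clostridium difficile, Prevotella melaninogenica, Actinomyces israelii, Clostridium septicum — 2 left.
Two candidates remain: Bacteroides fragilis and Cutibacterium acnes.
  Motility: - vs - — same for both, does not separate.
  Bile esculin: Bacteroides fragilis +, Cutibacterium acnes - — discriminates.
  Indole: Bacteroides fragilis -, Cutibacterium acnes + — discriminates.
  Gram: Bacteroides fragilis -, Cutibacterium acnes + — discriminates.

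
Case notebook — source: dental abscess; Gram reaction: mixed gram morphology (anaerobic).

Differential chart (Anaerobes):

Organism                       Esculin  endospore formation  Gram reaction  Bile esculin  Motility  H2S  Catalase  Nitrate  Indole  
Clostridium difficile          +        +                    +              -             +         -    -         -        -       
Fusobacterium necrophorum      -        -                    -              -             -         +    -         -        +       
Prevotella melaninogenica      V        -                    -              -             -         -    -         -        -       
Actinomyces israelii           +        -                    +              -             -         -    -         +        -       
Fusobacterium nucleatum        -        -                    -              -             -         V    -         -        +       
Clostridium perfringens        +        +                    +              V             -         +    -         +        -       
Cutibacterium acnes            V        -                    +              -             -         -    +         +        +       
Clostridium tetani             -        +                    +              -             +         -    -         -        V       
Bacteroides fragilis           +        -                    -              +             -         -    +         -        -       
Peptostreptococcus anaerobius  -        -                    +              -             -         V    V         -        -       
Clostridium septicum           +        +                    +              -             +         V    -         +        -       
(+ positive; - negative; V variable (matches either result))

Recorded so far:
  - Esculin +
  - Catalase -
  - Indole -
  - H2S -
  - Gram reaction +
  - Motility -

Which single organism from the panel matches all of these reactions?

Actinomyces israelii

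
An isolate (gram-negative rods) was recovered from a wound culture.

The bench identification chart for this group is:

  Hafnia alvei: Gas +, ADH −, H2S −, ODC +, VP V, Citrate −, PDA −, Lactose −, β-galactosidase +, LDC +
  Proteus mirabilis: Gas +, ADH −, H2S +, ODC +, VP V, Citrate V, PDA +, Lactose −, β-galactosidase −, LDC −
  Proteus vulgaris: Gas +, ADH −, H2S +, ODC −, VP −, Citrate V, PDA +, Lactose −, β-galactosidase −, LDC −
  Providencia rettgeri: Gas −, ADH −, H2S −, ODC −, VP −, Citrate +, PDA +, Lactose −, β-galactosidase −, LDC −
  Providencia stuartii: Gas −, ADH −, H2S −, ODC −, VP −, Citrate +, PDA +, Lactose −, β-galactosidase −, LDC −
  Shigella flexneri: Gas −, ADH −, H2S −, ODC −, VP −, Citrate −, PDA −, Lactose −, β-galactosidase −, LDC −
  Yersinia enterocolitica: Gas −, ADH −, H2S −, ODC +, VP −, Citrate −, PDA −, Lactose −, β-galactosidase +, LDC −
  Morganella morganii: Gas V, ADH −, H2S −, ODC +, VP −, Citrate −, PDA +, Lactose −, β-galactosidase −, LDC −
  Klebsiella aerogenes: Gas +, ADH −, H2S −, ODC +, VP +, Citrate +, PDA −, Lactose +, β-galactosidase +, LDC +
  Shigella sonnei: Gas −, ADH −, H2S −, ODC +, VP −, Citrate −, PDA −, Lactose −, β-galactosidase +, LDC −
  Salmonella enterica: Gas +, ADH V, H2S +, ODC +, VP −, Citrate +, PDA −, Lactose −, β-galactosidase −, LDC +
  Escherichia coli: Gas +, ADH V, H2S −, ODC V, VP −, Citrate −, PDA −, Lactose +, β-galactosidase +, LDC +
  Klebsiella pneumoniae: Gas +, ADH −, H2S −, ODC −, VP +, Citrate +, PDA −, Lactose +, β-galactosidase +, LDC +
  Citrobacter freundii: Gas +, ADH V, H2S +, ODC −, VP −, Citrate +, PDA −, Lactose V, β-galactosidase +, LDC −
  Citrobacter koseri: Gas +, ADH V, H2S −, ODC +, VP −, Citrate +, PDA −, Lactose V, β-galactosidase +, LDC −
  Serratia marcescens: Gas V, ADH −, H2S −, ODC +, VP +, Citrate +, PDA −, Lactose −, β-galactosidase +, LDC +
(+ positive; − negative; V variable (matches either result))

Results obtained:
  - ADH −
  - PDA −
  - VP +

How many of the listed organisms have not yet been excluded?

4

VP +: excludes 11 organisms — 5 left.
ADH −: all 5 remaining candidates are consistent.
PDA −: excludes Proteus mirabilis — 4 left.
Still consistent: Hafnia alvei, Klebsiella aerogenes, Klebsiella pneumoniae, Serratia marcescens.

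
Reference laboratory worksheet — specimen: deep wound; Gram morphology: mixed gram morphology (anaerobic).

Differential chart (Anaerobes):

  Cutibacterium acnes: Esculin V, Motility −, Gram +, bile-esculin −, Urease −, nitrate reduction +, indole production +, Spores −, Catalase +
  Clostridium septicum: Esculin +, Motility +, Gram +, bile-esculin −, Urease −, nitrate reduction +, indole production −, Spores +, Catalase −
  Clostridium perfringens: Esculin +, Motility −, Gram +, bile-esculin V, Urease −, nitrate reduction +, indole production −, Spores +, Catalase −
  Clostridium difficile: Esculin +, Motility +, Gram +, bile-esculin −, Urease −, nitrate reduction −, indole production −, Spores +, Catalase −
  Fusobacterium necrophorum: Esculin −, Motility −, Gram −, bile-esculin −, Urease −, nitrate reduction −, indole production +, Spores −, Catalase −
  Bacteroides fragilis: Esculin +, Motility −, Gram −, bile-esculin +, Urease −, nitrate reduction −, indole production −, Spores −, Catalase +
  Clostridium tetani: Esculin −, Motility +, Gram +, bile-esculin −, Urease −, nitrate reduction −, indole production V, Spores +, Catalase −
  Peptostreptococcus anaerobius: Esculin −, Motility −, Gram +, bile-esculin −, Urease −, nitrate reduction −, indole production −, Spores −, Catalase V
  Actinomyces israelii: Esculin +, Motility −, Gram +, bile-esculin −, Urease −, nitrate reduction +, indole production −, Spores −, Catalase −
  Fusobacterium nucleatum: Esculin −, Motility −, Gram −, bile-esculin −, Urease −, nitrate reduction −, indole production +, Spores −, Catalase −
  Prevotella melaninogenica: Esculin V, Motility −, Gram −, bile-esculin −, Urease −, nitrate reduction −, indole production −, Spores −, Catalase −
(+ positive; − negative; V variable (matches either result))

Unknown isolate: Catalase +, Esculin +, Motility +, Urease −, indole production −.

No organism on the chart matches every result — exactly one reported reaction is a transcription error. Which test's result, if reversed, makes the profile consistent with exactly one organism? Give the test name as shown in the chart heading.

Motility

As reported, no row in the chart matches all 5 reactions.
Reversing Esculin → still no organism matches.
Reversing Urease → still no organism matches.
Reversing Catalase → 2 organisms match (not unique).
Reversing indole production → still no organism matches.
Reversing Motility (to −) → unique match: Bacteroides fragilis.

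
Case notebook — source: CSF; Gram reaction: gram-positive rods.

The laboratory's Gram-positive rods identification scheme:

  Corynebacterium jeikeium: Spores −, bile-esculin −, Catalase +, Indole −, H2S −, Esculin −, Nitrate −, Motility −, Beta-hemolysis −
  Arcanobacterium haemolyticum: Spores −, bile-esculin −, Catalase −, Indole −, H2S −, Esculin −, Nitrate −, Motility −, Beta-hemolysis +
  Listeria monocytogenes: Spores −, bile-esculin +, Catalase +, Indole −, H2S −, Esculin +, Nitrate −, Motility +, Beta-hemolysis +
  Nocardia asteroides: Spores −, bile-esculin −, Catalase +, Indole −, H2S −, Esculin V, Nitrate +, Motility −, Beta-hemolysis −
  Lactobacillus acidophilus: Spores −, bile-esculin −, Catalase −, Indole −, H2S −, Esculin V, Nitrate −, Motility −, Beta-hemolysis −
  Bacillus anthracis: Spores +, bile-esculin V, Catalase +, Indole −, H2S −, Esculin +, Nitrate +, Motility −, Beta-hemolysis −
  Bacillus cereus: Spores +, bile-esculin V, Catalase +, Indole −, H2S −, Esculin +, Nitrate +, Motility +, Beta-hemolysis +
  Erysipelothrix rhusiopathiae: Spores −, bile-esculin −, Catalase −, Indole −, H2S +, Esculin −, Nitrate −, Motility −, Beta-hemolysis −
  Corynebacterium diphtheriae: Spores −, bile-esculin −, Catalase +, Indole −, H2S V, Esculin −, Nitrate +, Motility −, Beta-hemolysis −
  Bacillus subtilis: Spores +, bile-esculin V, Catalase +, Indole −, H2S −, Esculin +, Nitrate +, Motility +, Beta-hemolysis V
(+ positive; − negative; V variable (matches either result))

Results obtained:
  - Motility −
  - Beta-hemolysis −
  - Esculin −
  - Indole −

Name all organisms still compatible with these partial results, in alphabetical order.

Corynebacterium diphtheriae, Corynebacterium jeikeium, Erysipelothrix rhusiopathiae, Lactobacillus acidophilus, Nocardia asteroides

Indole −: all 10 remaining candidates are consistent.
Beta-hemolysis −: excludes Arcanobacterium haemolyticum, Listeria monocytogenes, Bacillus cereus — 7 left.
Motility −: excludes Bacillus subtilis — 6 left.
Esculin −: excludes Bacillus anthracis — 5 left.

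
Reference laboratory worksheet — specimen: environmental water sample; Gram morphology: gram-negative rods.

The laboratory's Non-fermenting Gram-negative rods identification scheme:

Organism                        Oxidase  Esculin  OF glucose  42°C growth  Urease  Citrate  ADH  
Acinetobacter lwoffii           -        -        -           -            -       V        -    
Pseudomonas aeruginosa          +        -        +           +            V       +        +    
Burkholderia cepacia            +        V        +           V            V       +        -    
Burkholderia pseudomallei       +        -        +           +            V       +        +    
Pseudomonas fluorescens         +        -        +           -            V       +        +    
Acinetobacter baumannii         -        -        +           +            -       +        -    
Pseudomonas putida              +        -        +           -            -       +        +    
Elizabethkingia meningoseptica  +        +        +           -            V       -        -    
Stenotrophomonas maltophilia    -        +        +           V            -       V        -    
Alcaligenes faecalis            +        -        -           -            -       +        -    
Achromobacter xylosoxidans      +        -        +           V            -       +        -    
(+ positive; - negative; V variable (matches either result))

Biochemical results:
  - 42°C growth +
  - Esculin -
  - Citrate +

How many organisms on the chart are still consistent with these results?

5

Citrate +: excludes Elizabethkingia meningoseptica — 10 left.
Esculin -: excludes Stenotrophomonas maltophilia — 9 left.
42°C growth +: excludes Acinetobacter lwoffii, Pseudomonas fluorescens, Pseudomonas putida, Alcaligenes faecalis — 5 left.
Still consistent: Achromobacter xylosoxidans, Acinetobacter baumannii, Burkholderia cepacia, Burkholderia pseudomallei, Pseudomonas aeruginosa.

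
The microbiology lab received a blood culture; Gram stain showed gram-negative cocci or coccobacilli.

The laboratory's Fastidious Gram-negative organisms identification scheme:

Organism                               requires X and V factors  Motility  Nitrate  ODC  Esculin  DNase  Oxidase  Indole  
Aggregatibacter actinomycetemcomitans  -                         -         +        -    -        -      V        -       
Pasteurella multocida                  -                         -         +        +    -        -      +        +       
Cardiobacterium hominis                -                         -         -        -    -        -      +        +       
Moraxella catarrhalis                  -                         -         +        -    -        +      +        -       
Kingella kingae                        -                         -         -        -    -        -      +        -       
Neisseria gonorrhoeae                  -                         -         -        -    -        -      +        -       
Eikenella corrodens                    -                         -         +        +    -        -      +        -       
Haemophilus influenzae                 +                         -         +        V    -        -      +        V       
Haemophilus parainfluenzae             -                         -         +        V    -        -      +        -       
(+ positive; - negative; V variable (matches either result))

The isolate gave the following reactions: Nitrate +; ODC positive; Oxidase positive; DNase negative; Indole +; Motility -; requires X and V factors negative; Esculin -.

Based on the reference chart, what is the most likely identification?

Pasteurella multocida

Oxidase +: all 9 remaining candidates are consistent.
ODC +: excludes 5 organisms — 4 left.
DNase -: all 4 remaining candidates are consistent.
requires X and V factors -: excludes Haemophilus influenzae — 3 left.
Esculin -: all 3 remaining candidates are consistent.
Motility -: all 3 remaining candidates are consistent.
Indole +: excludes Eikenella corrodens, Haemophilus parainfluenzae — 1 left.
Nitrate +: the one remaining candidate is consistent.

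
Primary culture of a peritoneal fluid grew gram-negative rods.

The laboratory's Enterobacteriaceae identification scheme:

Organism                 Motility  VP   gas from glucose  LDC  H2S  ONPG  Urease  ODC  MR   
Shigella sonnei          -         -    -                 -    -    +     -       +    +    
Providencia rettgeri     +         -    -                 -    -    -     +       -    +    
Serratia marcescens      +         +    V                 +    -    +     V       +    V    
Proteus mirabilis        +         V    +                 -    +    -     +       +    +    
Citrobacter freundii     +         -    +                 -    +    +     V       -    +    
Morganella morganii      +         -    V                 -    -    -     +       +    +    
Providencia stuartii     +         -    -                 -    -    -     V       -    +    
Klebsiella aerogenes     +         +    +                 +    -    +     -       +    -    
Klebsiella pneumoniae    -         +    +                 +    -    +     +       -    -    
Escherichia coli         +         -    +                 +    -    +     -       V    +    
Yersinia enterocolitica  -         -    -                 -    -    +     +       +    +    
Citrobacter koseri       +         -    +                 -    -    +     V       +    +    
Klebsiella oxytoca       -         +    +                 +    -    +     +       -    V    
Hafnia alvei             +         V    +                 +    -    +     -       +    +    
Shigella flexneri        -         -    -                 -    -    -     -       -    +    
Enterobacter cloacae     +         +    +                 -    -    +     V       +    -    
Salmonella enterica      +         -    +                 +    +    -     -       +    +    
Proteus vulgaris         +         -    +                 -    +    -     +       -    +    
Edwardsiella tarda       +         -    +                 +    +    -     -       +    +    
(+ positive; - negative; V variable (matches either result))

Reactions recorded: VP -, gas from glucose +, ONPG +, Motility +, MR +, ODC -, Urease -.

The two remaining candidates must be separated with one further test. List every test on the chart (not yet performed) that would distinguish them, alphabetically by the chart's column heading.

H2S, LDC

Motility +: excludes 5 organisms — 14 left.
ONPG +: excludes 7 organisms — 7 left.
Urease -: all 7 remaining candidates are consistent.
MR +: excludes Klebsiella aerogenes, Enterobacter cloacae — 5 left.
gas from glucose +: all 5 remaining candidates are consistent.
VP -: excludes Serratia marcescens — 4 left.
ODC -: excludes Citrobacter koseri, Hafnia alvei — 2 left.
Two candidates remain: Citrobacter freundii and Escherichia coli.
  LDC: Citrobacter freundii -, Escherichia coli + — discriminates.
  H2S: Citrobacter freundii +, Escherichia coli - — discriminates.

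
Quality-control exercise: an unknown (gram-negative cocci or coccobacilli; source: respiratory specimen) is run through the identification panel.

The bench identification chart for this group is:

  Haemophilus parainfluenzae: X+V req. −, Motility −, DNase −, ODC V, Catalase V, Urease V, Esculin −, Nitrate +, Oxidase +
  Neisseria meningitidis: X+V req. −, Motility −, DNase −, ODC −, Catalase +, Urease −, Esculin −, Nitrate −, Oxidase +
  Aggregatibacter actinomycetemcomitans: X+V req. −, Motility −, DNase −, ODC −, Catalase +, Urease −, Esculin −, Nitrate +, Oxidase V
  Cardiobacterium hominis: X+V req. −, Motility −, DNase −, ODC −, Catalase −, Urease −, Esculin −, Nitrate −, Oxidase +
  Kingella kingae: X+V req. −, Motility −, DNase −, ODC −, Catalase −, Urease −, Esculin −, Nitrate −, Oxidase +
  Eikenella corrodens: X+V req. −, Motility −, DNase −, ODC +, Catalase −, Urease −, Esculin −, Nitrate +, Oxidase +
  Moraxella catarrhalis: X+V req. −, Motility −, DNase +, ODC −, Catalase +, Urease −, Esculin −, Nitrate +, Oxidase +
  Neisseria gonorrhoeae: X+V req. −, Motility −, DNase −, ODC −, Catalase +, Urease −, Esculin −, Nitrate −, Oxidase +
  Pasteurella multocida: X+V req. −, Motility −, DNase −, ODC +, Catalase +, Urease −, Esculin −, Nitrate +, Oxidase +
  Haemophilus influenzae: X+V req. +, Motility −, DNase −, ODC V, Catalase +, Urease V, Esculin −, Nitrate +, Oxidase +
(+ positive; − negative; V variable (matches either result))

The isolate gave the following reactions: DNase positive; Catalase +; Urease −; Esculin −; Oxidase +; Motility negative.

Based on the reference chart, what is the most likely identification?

Oxidase +: all 10 remaining candidates are consistent.
Catalase +: excludes Cardiobacterium hominis, Kingella kingae, Eikenella corrodens — 7 left.
DNase +: excludes 6 organisms — 1 left.
Urease −: the one remaining candidate is consistent.
Motility −: the one remaining candidate is consistent.
Esculin −: the one remaining candidate is consistent.

Moraxella catarrhalis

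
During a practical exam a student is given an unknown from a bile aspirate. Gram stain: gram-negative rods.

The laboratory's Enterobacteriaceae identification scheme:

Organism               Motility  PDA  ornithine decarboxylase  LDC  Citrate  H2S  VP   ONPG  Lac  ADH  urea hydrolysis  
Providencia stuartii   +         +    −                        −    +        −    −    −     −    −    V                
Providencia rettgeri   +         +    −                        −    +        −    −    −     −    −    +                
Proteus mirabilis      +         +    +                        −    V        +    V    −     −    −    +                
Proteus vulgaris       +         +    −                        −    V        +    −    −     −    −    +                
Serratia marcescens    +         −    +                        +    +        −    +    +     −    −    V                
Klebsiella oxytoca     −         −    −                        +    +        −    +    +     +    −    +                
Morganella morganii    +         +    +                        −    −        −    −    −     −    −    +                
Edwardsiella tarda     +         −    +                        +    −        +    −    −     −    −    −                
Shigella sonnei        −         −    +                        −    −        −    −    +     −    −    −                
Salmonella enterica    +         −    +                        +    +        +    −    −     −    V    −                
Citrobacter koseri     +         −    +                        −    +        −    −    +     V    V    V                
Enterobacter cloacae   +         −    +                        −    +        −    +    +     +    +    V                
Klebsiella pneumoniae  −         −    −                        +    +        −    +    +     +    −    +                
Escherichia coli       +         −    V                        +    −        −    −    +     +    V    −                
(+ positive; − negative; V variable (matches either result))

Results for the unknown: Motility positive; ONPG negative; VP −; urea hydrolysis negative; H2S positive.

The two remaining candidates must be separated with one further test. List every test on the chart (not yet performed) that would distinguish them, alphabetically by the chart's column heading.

Citrate

Motility +: excludes Klebsiella oxytoca, Shigella sonnei, Klebsiella pneumoniae — 11 left.
ONPG −: excludes Serratia marcescens, Citrobacter koseri, Enterobacter cloacae, Escherichia coli — 7 left.
urea hydrolysis −: excludes Providencia rettgeri, Proteus mirabilis, Proteus vulgaris, Morganella morganii — 3 left.
VP −: all 3 remaining candidates are consistent.
H2S +: excludes Providencia stuartii — 2 left.
Two candidates remain: Edwardsiella tarda and Salmonella enterica.
  PDA: − vs − — same for both, does not separate.
  ornithine decarboxylase: + vs + — same for both, does not separate.
  LDC: + vs + — same for both, does not separate.
  Citrate: Edwardsiella tarda −, Salmonella enterica + — discriminates.
  Lac: − vs − — same for both, does not separate.
  ADH: − vs V — variable for at least one, does not separate.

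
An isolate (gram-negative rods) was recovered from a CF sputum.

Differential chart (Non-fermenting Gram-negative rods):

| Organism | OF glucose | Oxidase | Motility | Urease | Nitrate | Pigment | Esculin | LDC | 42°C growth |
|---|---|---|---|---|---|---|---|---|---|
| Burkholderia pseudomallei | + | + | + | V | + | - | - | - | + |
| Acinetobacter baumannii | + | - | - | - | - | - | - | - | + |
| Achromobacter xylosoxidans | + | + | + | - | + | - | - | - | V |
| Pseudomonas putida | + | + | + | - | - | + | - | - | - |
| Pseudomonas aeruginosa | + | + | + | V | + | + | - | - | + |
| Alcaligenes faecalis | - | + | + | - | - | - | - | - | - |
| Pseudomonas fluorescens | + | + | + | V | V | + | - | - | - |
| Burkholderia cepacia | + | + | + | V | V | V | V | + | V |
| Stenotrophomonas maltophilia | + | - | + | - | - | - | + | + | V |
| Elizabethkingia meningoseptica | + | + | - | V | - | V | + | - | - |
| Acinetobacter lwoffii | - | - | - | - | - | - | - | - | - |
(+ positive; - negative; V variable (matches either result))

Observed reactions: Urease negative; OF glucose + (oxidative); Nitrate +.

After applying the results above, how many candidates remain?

5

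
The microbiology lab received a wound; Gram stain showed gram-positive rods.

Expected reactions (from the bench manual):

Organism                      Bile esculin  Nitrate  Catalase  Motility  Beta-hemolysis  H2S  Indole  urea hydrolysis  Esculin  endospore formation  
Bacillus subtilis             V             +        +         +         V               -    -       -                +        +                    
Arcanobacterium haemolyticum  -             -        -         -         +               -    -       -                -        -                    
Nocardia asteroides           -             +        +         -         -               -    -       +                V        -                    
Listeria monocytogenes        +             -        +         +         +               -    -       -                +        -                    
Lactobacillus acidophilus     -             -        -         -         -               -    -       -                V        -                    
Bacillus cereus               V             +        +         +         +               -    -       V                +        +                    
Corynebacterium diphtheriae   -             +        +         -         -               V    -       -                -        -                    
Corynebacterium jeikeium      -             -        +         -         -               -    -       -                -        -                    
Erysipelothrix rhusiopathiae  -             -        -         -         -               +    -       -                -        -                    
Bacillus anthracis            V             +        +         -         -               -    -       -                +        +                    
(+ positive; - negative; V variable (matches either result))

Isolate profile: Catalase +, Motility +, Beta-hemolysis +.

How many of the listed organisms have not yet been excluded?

3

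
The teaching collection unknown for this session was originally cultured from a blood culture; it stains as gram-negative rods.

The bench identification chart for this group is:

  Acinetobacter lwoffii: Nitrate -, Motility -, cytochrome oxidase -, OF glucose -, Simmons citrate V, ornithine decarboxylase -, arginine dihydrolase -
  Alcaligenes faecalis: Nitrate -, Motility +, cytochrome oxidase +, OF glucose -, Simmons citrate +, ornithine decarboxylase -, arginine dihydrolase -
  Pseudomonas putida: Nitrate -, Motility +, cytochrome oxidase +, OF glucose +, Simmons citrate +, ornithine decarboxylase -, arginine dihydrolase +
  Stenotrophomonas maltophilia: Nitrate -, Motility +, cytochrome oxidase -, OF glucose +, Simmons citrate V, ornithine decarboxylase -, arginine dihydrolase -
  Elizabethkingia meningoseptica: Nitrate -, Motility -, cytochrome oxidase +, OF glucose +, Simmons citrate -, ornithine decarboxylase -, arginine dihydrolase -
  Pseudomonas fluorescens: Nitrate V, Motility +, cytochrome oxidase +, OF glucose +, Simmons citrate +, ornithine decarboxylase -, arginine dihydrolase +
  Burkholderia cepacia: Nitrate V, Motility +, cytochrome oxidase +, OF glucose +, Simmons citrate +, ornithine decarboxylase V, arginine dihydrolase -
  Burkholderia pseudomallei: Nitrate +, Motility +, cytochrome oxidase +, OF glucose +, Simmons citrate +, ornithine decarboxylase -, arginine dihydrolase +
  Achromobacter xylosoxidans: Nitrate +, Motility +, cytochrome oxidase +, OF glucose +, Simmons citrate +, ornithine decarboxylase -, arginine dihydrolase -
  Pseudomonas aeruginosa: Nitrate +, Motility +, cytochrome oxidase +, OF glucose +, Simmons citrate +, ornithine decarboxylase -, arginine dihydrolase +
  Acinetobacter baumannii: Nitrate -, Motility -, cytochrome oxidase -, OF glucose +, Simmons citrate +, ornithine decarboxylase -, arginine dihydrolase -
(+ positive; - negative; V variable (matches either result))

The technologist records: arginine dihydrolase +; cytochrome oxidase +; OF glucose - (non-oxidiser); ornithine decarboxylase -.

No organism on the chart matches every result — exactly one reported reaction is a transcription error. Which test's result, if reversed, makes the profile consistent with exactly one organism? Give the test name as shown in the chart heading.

arginine dihydrolase

As reported, no row in the chart matches all 4 reactions.
Reversing ornithine decarboxylase → still no organism matches.
Reversing arginine dihydrolase (to -) → unique match: Alcaligenes faecalis.
Reversing OF glucose → 4 organisms match (not unique).
Reversing cytochrome oxidase → still no organism matches.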